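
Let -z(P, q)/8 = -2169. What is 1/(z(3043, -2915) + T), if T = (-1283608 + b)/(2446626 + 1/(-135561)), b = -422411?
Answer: 331667067185/5754855680152461 ≈ 5.7633e-5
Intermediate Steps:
z(P, q) = 17352 (z(P, q) = -8*(-2169) = 17352)
T = -231269641659/331667067185 (T = (-1283608 - 422411)/(2446626 + 1/(-135561)) = -1706019/(2446626 - 1/135561) = -1706019/331667067185/135561 = -1706019*135561/331667067185 = -231269641659/331667067185 ≈ -0.69729)
1/(z(3043, -2915) + T) = 1/(17352 - 231269641659/331667067185) = 1/(5754855680152461/331667067185) = 331667067185/5754855680152461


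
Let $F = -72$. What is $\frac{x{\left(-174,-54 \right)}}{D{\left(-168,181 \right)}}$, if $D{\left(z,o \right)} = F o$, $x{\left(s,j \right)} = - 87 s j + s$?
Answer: $\frac{136271}{2172} \approx 62.74$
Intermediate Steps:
$x{\left(s,j \right)} = s - 87 j s$ ($x{\left(s,j \right)} = - 87 j s + s = s - 87 j s$)
$D{\left(z,o \right)} = - 72 o$
$\frac{x{\left(-174,-54 \right)}}{D{\left(-168,181 \right)}} = \frac{\left(-174\right) \left(1 - -4698\right)}{\left(-72\right) 181} = \frac{\left(-174\right) \left(1 + 4698\right)}{-13032} = \left(-174\right) 4699 \left(- \frac{1}{13032}\right) = \left(-817626\right) \left(- \frac{1}{13032}\right) = \frac{136271}{2172}$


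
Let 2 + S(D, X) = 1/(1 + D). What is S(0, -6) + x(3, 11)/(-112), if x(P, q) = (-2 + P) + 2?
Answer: -115/112 ≈ -1.0268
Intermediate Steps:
x(P, q) = P
S(D, X) = -2 + 1/(1 + D)
S(0, -6) + x(3, 11)/(-112) = (-1 - 2*0)/(1 + 0) + 3/(-112) = (-1 + 0)/1 + 3*(-1/112) = 1*(-1) - 3/112 = -1 - 3/112 = -115/112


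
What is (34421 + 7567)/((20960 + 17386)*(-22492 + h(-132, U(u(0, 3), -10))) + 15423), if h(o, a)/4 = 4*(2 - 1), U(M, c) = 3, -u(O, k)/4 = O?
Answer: -13996/287283091 ≈ -4.8718e-5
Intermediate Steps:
u(O, k) = -4*O
h(o, a) = 16 (h(o, a) = 4*(4*(2 - 1)) = 4*(4*1) = 4*4 = 16)
(34421 + 7567)/((20960 + 17386)*(-22492 + h(-132, U(u(0, 3), -10))) + 15423) = (34421 + 7567)/((20960 + 17386)*(-22492 + 16) + 15423) = 41988/(38346*(-22476) + 15423) = 41988/(-861864696 + 15423) = 41988/(-861849273) = 41988*(-1/861849273) = -13996/287283091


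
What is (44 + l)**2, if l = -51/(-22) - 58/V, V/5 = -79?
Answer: 163039095961/75516100 ≈ 2159.0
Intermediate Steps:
V = -395 (V = 5*(-79) = -395)
l = 21421/8690 (l = -51/(-22) - 58/(-395) = -51*(-1/22) - 58*(-1/395) = 51/22 + 58/395 = 21421/8690 ≈ 2.4650)
(44 + l)**2 = (44 + 21421/8690)**2 = (403781/8690)**2 = 163039095961/75516100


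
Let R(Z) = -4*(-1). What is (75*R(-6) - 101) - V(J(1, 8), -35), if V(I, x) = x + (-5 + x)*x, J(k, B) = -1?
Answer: -1166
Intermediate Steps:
R(Z) = 4
V(I, x) = x + x*(-5 + x)
(75*R(-6) - 101) - V(J(1, 8), -35) = (75*4 - 101) - (-35)*(-4 - 35) = (300 - 101) - (-35)*(-39) = 199 - 1*1365 = 199 - 1365 = -1166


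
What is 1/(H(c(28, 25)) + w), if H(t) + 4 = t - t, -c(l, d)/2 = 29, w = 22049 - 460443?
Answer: -1/438398 ≈ -2.2810e-6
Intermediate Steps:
w = -438394
c(l, d) = -58 (c(l, d) = -2*29 = -58)
H(t) = -4 (H(t) = -4 + (t - t) = -4 + 0 = -4)
1/(H(c(28, 25)) + w) = 1/(-4 - 438394) = 1/(-438398) = -1/438398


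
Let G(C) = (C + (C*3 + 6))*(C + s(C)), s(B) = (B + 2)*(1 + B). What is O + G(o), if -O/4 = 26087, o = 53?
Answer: 554666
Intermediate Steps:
O = -104348 (O = -4*26087 = -104348)
s(B) = (1 + B)*(2 + B) (s(B) = (2 + B)*(1 + B) = (1 + B)*(2 + B))
G(C) = (6 + 4*C)*(2 + C**2 + 4*C) (G(C) = (C + (C*3 + 6))*(C + (2 + C**2 + 3*C)) = (C + (3*C + 6))*(2 + C**2 + 4*C) = (C + (6 + 3*C))*(2 + C**2 + 4*C) = (6 + 4*C)*(2 + C**2 + 4*C))
O + G(o) = -104348 + (12 + 4*53**3 + 22*53**2 + 32*53) = -104348 + (12 + 4*148877 + 22*2809 + 1696) = -104348 + (12 + 595508 + 61798 + 1696) = -104348 + 659014 = 554666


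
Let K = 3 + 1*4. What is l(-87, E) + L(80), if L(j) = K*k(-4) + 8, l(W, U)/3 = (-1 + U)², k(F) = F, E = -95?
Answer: 27628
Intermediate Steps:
K = 7 (K = 3 + 4 = 7)
l(W, U) = 3*(-1 + U)²
L(j) = -20 (L(j) = 7*(-4) + 8 = -28 + 8 = -20)
l(-87, E) + L(80) = 3*(-1 - 95)² - 20 = 3*(-96)² - 20 = 3*9216 - 20 = 27648 - 20 = 27628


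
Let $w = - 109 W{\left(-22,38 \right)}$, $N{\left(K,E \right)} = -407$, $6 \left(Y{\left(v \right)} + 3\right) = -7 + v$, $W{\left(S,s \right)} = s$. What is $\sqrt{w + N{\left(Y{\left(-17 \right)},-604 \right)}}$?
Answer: $i \sqrt{4549} \approx 67.446 i$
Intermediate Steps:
$Y{\left(v \right)} = - \frac{25}{6} + \frac{v}{6}$ ($Y{\left(v \right)} = -3 + \frac{-7 + v}{6} = -3 + \left(- \frac{7}{6} + \frac{v}{6}\right) = - \frac{25}{6} + \frac{v}{6}$)
$w = -4142$ ($w = \left(-109\right) 38 = -4142$)
$\sqrt{w + N{\left(Y{\left(-17 \right)},-604 \right)}} = \sqrt{-4142 - 407} = \sqrt{-4549} = i \sqrt{4549}$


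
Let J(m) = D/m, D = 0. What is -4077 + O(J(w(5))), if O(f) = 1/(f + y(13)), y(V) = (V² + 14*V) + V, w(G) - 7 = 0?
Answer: -1484027/364 ≈ -4077.0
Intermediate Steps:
w(G) = 7 (w(G) = 7 + 0 = 7)
y(V) = V² + 15*V
J(m) = 0 (J(m) = 0/m = 0)
O(f) = 1/(364 + f) (O(f) = 1/(f + 13*(15 + 13)) = 1/(f + 13*28) = 1/(f + 364) = 1/(364 + f))
-4077 + O(J(w(5))) = -4077 + 1/(364 + 0) = -4077 + 1/364 = -1484027/364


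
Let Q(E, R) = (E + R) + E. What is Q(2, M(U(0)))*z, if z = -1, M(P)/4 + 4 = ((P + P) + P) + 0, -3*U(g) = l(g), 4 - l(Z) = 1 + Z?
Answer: 24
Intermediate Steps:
l(Z) = 3 - Z (l(Z) = 4 - (1 + Z) = 4 + (-1 - Z) = 3 - Z)
U(g) = -1 + g/3 (U(g) = -(3 - g)/3 = -1 + g/3)
M(P) = -16 + 12*P (M(P) = -16 + 4*(((P + P) + P) + 0) = -16 + 4*((2*P + P) + 0) = -16 + 4*(3*P + 0) = -16 + 4*(3*P) = -16 + 12*P)
Q(E, R) = R + 2*E
Q(2, M(U(0)))*z = ((-16 + 12*(-1 + (⅓)*0)) + 2*2)*(-1) = ((-16 + 12*(-1 + 0)) + 4)*(-1) = ((-16 + 12*(-1)) + 4)*(-1) = ((-16 - 12) + 4)*(-1) = (-28 + 4)*(-1) = -24*(-1) = 24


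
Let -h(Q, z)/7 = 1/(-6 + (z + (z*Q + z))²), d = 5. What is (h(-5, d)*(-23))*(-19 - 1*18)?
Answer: -5957/219 ≈ -27.201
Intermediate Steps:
h(Q, z) = -7/(-6 + (2*z + Q*z)²) (h(Q, z) = -7/(-6 + (z + (z*Q + z))²) = -7/(-6 + (z + (Q*z + z))²) = -7/(-6 + (z + (z + Q*z))²) = -7/(-6 + (2*z + Q*z)²))
(h(-5, d)*(-23))*(-19 - 1*18) = (-7/(-6 + 5²*(2 - 5)²)*(-23))*(-19 - 1*18) = (-7/(-6 + 25*(-3)²)*(-23))*(-19 - 18) = (-7/(-6 + 25*9)*(-23))*(-37) = (-7/(-6 + 225)*(-23))*(-37) = (-7/219*(-23))*(-37) = (-7*1/219*(-23))*(-37) = -7/219*(-23)*(-37) = (161/219)*(-37) = -5957/219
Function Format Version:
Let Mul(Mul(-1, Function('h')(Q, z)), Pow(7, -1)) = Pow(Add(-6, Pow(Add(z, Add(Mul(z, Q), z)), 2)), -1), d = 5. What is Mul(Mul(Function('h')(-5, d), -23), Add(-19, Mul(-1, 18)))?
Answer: Rational(-5957, 219) ≈ -27.201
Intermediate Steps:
Function('h')(Q, z) = Mul(-7, Pow(Add(-6, Pow(Add(Mul(2, z), Mul(Q, z)), 2)), -1)) (Function('h')(Q, z) = Mul(-7, Pow(Add(-6, Pow(Add(z, Add(Mul(z, Q), z)), 2)), -1)) = Mul(-7, Pow(Add(-6, Pow(Add(z, Add(Mul(Q, z), z)), 2)), -1)) = Mul(-7, Pow(Add(-6, Pow(Add(z, Add(z, Mul(Q, z))), 2)), -1)) = Mul(-7, Pow(Add(-6, Pow(Add(Mul(2, z), Mul(Q, z)), 2)), -1)))
Mul(Mul(Function('h')(-5, d), -23), Add(-19, Mul(-1, 18))) = Mul(Mul(Mul(-7, Pow(Add(-6, Mul(Pow(5, 2), Pow(Add(2, -5), 2))), -1)), -23), Add(-19, Mul(-1, 18))) = Mul(Mul(Mul(-7, Pow(Add(-6, Mul(25, Pow(-3, 2))), -1)), -23), Add(-19, -18)) = Mul(Mul(Mul(-7, Pow(Add(-6, Mul(25, 9)), -1)), -23), -37) = Mul(Mul(Mul(-7, Pow(Add(-6, 225), -1)), -23), -37) = Mul(Mul(Mul(-7, Pow(219, -1)), -23), -37) = Mul(Mul(Mul(-7, Rational(1, 219)), -23), -37) = Mul(Mul(Rational(-7, 219), -23), -37) = Mul(Rational(161, 219), -37) = Rational(-5957, 219)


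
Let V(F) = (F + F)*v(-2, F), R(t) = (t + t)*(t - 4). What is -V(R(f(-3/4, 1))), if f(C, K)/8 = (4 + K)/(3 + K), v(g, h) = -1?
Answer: 240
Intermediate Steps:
f(C, K) = 8*(4 + K)/(3 + K) (f(C, K) = 8*((4 + K)/(3 + K)) = 8*(4 + K)/(3 + K))
R(t) = 2*t*(-4 + t) (R(t) = (2*t)*(-4 + t) = 2*t*(-4 + t))
V(F) = -2*F (V(F) = (F + F)*(-1) = (2*F)*(-1) = -2*F)
-V(R(f(-3/4, 1))) = -(-2)*2*(8*(4 + 1)/(3 + 1))*(-4 + 8*(4 + 1)/(3 + 1)) = -(-2)*2*(8*5/4)*(-4 + 8*5/4) = -(-2)*2*(8*(¼)*5)*(-4 + 8*(¼)*5) = -(-2)*2*10*(-4 + 10) = -(-2)*2*10*6 = -(-2)*120 = -1*(-240) = 240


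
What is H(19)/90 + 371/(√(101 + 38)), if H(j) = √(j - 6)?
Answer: √13/90 + 371*√139/139 ≈ 31.508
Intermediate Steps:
H(j) = √(-6 + j)
H(19)/90 + 371/(√(101 + 38)) = √(-6 + 19)/90 + 371/(√(101 + 38)) = √13*(1/90) + 371/(√139) = √13/90 + 371*(√139/139) = √13/90 + 371*√139/139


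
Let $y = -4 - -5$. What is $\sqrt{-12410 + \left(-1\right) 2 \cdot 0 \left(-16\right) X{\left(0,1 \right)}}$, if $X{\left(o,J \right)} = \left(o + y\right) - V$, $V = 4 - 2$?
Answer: $i \sqrt{12410} \approx 111.4 i$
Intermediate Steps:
$y = 1$ ($y = -4 + 5 = 1$)
$V = 2$ ($V = 4 - 2 = 2$)
$X{\left(o,J \right)} = -1 + o$ ($X{\left(o,J \right)} = \left(o + 1\right) - 2 = \left(1 + o\right) - 2 = -1 + o$)
$\sqrt{-12410 + \left(-1\right) 2 \cdot 0 \left(-16\right) X{\left(0,1 \right)}} = \sqrt{-12410 + \left(-1\right) 2 \cdot 0 \left(-16\right) \left(-1 + 0\right)} = \sqrt{-12410 + \left(-2\right) 0 \left(-16\right) \left(-1\right)} = \sqrt{-12410 + 0 \left(-16\right) \left(-1\right)} = \sqrt{-12410 + 0 \left(-1\right)} = \sqrt{-12410 + 0} = \sqrt{-12410} = i \sqrt{12410}$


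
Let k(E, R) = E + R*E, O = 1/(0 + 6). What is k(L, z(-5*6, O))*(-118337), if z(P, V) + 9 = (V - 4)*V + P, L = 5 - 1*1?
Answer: 164606767/9 ≈ 1.8290e+7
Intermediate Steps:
O = 1/6 ≈ 0.16667
L = 4 (L = 5 - 1 = 4)
z(P, V) = -9 + P + V*(-4 + V) (z(P, V) = -9 + ((V - 4)*V + P) = -9 + ((-4 + V)*V + P) = -9 + (V*(-4 + V) + P) = -9 + (P + V*(-4 + V)) = -9 + P + V*(-4 + V))
k(E, R) = E + E*R
k(L, z(-5*6, O))*(-118337) = (4*(1 + (-9 - 5*6 + (1/6)**2 - 4*1/6)))*(-118337) = (4*(1 + (-9 - 30 + 1/36 - 2/3)))*(-118337) = (4*(1 - 1427/36))*(-118337) = (4*(-1391/36))*(-118337) = -1391/9*(-118337) = 164606767/9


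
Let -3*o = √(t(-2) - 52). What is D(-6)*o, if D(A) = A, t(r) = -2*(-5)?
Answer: 2*I*√42 ≈ 12.961*I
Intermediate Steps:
t(r) = 10
o = -I*√42/3 (o = -√(10 - 52)/3 = -I*√42/3 ≈ -2.1602*I)
D(-6)*o = -(-2)*I*√42 = 2*I*√42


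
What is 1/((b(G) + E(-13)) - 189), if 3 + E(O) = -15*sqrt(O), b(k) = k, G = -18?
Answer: I/(15*(sqrt(13) - 14*I)) ≈ -0.0044657 + 0.0011501*I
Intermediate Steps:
E(O) = -3 - 15*sqrt(O)
1/((b(G) + E(-13)) - 189) = 1/((-18 + (-3 - 15*I*sqrt(13))) - 189) = 1/((-21 - 15*I*sqrt(13)) - 189) = 1/(-210 - 15*I*sqrt(13))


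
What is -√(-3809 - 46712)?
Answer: -I*√50521 ≈ -224.77*I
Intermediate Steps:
-√(-3809 - 46712) = -√(-50521) = -I*√50521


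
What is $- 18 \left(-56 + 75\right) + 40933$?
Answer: $40591$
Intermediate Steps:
$- 18 \left(-56 + 75\right) + 40933 = \left(-18\right) 19 + 40933 = -342 + 40933 = 40591$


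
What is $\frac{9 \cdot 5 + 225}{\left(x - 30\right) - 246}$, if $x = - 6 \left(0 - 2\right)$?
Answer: $- \frac{45}{44} \approx -1.0227$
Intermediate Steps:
$x = 12$ ($x = \left(-6\right) \left(-2\right) = 12$)
$\frac{9 \cdot 5 + 225}{\left(x - 30\right) - 246} = \frac{9 \cdot 5 + 225}{\left(12 - 30\right) - 246} = \frac{45 + 225}{-18 - 246} = \frac{270}{-264} = 270 \left(- \frac{1}{264}\right) = - \frac{45}{44}$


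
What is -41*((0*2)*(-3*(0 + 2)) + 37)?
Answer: -1517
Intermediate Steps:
-41*((0*2)*(-3*(0 + 2)) + 37) = -41*(0*(-3*2) + 37) = -41*(0*(-6) + 37) = -41*(0 + 37) = -41*37 = -1517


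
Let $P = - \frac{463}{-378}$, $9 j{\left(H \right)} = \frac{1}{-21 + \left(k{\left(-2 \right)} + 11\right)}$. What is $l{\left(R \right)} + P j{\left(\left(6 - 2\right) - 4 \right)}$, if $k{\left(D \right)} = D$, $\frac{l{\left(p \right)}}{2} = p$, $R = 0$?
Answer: $- \frac{463}{40824} \approx -0.011341$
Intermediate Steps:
$l{\left(p \right)} = 2 p$
$j{\left(H \right)} = - \frac{1}{108}$ ($j{\left(H \right)} = \frac{1}{9 \left(-21 + \left(-2 + 11\right)\right)} = \frac{1}{9 \left(-21 + 9\right)} = \frac{1}{9 \left(-12\right)} = \frac{1}{9} \left(- \frac{1}{12}\right) = - \frac{1}{108}$)
$P = \frac{463}{378}$ ($P = \left(-463\right) \left(- \frac{1}{378}\right) = \frac{463}{378} \approx 1.2249$)
$l{\left(R \right)} + P j{\left(\left(6 - 2\right) - 4 \right)} = 2 \cdot 0 + \frac{463}{378} \left(- \frac{1}{108}\right) = 0 - \frac{463}{40824} = - \frac{463}{40824}$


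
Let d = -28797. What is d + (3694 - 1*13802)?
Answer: -38905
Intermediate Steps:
d + (3694 - 1*13802) = -28797 + (3694 - 1*13802) = -28797 + (3694 - 13802) = -28797 - 10108 = -38905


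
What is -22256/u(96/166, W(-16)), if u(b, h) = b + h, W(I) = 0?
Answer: -115453/3 ≈ -38484.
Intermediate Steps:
-22256/u(96/166, W(-16)) = -22256/(96/166 + 0) = -22256/(96*(1/166) + 0) = -22256/(48/83 + 0) = -22256/48/83 = -22256*83/48 = -115453/3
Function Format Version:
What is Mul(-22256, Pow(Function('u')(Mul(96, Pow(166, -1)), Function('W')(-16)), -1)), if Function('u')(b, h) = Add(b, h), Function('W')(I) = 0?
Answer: Rational(-115453, 3) ≈ -38484.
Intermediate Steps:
Mul(-22256, Pow(Function('u')(Mul(96, Pow(166, -1)), Function('W')(-16)), -1)) = Mul(-22256, Pow(Add(Mul(96, Pow(166, -1)), 0), -1)) = Mul(-22256, Pow(Add(Mul(96, Rational(1, 166)), 0), -1)) = Mul(-22256, Pow(Add(Rational(48, 83), 0), -1)) = Mul(-22256, Pow(Rational(48, 83), -1)) = Mul(-22256, Rational(83, 48)) = Rational(-115453, 3)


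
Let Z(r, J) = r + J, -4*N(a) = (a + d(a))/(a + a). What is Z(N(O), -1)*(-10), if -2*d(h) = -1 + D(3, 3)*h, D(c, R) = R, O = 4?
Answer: 305/32 ≈ 9.5313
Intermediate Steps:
d(h) = ½ - 3*h/2 (d(h) = -(-1 + 3*h)/2 = ½ - 3*h/2)
N(a) = -(½ - a/2)/(8*a) (N(a) = -(a + (½ - 3*a/2))/(4*(a + a)) = -(½ - a/2)/(4*(2*a)) = -(½ - a/2)*1/(2*a)/4 = -(½ - a/2)/(8*a))
Z(r, J) = J + r
Z(N(O), -1)*(-10) = (-1 + (1/16)*(-1 + 4)/4)*(-10) = (-1 + (1/16)*(¼)*3)*(-10) = (-1 + 3/64)*(-10) = -61/64*(-10) = 305/32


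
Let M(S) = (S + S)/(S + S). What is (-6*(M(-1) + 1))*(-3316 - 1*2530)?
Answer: 70152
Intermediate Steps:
M(S) = 1 (M(S) = (2*S)/((2*S)) = (2*S)*(1/(2*S)) = 1)
(-6*(M(-1) + 1))*(-3316 - 1*2530) = (-6*(1 + 1))*(-3316 - 1*2530) = (-6*2)*(-3316 - 2530) = -12*(-5846) = 70152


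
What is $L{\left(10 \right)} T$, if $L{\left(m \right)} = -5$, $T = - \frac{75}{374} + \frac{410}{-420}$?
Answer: $\frac{23105}{3927} \approx 5.8836$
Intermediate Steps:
$T = - \frac{4621}{3927}$ ($T = \left(-75\right) \frac{1}{374} + 410 \left(- \frac{1}{420}\right) = - \frac{75}{374} - \frac{41}{42} = - \frac{4621}{3927} \approx -1.1767$)
$L{\left(10 \right)} T = \left(-5\right) \left(- \frac{4621}{3927}\right) = \frac{23105}{3927}$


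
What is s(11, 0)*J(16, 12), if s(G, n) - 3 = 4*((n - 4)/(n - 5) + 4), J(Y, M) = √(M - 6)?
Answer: 111*√6/5 ≈ 54.379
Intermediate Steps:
J(Y, M) = √(-6 + M)
s(G, n) = 19 + 4*(-4 + n)/(-5 + n) (s(G, n) = 3 + 4*((n - 4)/(n - 5) + 4) = 3 + 4*((-4 + n)/(-5 + n) + 4) = 3 + 4*(4 + (-4 + n)/(-5 + n)) = 3 + (16 + 4*(-4 + n)/(-5 + n)) = 19 + 4*(-4 + n)/(-5 + n))
s(11, 0)*J(16, 12) = ((-111 + 23*0)/(-5 + 0))*√(-6 + 12) = ((-111 + 0)/(-5))*√6 = (-⅕*(-111))*√6 = 111*√6/5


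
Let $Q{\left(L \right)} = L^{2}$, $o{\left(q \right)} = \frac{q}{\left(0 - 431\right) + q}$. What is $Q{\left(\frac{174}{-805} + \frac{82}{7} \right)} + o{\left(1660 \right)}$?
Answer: $\frac{106368497244}{796422725} \approx 133.56$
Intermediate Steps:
$o{\left(q \right)} = \frac{q}{-431 + q}$
$Q{\left(\frac{174}{-805} + \frac{82}{7} \right)} + o{\left(1660 \right)} = \left(\frac{174}{-805} + \frac{82}{7}\right)^{2} + \frac{1660}{-431 + 1660} = \left(174 \left(- \frac{1}{805}\right) + 82 \cdot \frac{1}{7}\right)^{2} + \frac{1660}{1229} = \left(- \frac{174}{805} + \frac{82}{7}\right)^{2} + 1660 \cdot \frac{1}{1229} = \left(\frac{9256}{805}\right)^{2} + \frac{1660}{1229} = \frac{85673536}{648025} + \frac{1660}{1229} = \frac{106368497244}{796422725}$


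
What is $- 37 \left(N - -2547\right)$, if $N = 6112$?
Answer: $-320383$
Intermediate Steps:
$- 37 \left(N - -2547\right) = - 37 \left(6112 - -2547\right) = - 37 \left(6112 + 2547\right) = \left(-37\right) 8659 = -320383$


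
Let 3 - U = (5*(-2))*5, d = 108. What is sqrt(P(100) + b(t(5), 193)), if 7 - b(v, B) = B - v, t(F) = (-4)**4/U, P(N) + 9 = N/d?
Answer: 2*I*sqrt(10764618)/477 ≈ 13.757*I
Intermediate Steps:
P(N) = -9 + N/108
U = 53 (U = 3 - 5*(-2)*5 = 3 - (-10)*5 = 3 - 1*(-50) = 3 + 50 = 53)
t(F) = 256/53 (t(F) = (-4)**4/53 = 256*(1/53) = 256/53)
b(v, B) = 7 + v - B (b(v, B) = 7 - (B - v) = 7 + (v - B) = 7 + v - B)
sqrt(P(100) + b(t(5), 193)) = sqrt((-9 + (1/108)*100) + (7 + 256/53 - 1*193)) = sqrt((-9 + 25/27) + (7 + 256/53 - 193)) = sqrt(-218/27 - 9602/53) = sqrt(-270808/1431) = 2*I*sqrt(10764618)/477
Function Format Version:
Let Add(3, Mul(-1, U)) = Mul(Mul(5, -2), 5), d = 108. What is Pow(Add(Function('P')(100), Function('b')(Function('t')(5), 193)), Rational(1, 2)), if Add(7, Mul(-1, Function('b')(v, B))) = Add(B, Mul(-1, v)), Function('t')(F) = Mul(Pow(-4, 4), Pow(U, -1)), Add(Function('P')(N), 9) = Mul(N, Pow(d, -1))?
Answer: Mul(Rational(2, 477), I, Pow(10764618, Rational(1, 2))) ≈ Mul(13.757, I)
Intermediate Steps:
Function('P')(N) = Add(-9, Mul(Rational(1, 108), N)) (Function('P')(N) = Add(-9, Mul(N, Pow(108, -1))) = Add(-9, Mul(N, Rational(1, 108))) = Add(-9, Mul(Rational(1, 108), N)))
U = 53 (U = Add(3, Mul(-1, Mul(Mul(5, -2), 5))) = Add(3, Mul(-1, Mul(-10, 5))) = Add(3, Mul(-1, -50)) = Add(3, 50) = 53)
Function('t')(F) = Rational(256, 53) (Function('t')(F) = Mul(Pow(-4, 4), Pow(53, -1)) = Mul(256, Rational(1, 53)) = Rational(256, 53))
Function('b')(v, B) = Add(7, v, Mul(-1, B)) (Function('b')(v, B) = Add(7, Mul(-1, Add(B, Mul(-1, v)))) = Add(7, Add(v, Mul(-1, B))) = Add(7, v, Mul(-1, B)))
Pow(Add(Function('P')(100), Function('b')(Function('t')(5), 193)), Rational(1, 2)) = Pow(Add(Add(-9, Mul(Rational(1, 108), 100)), Add(7, Rational(256, 53), Mul(-1, 193))), Rational(1, 2)) = Pow(Add(Add(-9, Rational(25, 27)), Add(7, Rational(256, 53), -193)), Rational(1, 2)) = Pow(Add(Rational(-218, 27), Rational(-9602, 53)), Rational(1, 2)) = Pow(Rational(-270808, 1431), Rational(1, 2)) = Mul(Rational(2, 477), I, Pow(10764618, Rational(1, 2)))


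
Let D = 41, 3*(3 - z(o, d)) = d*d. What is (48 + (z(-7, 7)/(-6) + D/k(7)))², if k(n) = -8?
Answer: 10543009/5184 ≈ 2033.8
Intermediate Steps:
z(o, d) = 3 - d²/3 (z(o, d) = 3 - d*d/3 = 3 - d²/3)
(48 + (z(-7, 7)/(-6) + D/k(7)))² = (48 + ((3 - ⅓*7²)/(-6) + 41/(-8)))² = (48 + ((3 - ⅓*49)*(-⅙) + 41*(-⅛)))² = (48 + ((3 - 49/3)*(-⅙) - 41/8))² = (48 + (-40/3*(-⅙) - 41/8))² = (48 + (20/9 - 41/8))² = (48 - 209/72)² = (3247/72)² = 10543009/5184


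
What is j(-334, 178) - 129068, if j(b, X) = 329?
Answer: -128739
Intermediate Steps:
j(-334, 178) - 129068 = 329 - 129068 = -128739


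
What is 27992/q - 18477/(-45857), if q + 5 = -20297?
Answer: -454254545/465494407 ≈ -0.97585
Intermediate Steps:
q = -20302 (q = -5 - 20297 = -20302)
27992/q - 18477/(-45857) = 27992/(-20302) - 18477/(-45857) = 27992*(-1/20302) - 18477*(-1/45857) = -13996/10151 + 18477/45857 = -454254545/465494407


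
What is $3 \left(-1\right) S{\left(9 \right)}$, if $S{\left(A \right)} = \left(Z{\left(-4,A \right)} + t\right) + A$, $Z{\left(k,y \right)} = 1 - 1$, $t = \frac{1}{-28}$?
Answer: $- \frac{753}{28} \approx -26.893$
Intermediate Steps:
$t = - \frac{1}{28} \approx -0.035714$
$Z{\left(k,y \right)} = 0$
$S{\left(A \right)} = - \frac{1}{28} + A$ ($S{\left(A \right)} = \left(0 - \frac{1}{28}\right) + A = - \frac{1}{28} + A$)
$3 \left(-1\right) S{\left(9 \right)} = 3 \left(-1\right) \left(- \frac{1}{28} + 9\right) = \left(-3\right) \frac{251}{28} = - \frac{753}{28}$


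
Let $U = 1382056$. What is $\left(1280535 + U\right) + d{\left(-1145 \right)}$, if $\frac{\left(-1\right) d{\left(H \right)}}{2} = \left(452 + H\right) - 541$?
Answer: $2665059$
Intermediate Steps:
$d{\left(H \right)} = 178 - 2 H$ ($d{\left(H \right)} = - 2 \left(\left(452 + H\right) - 541\right) = - 2 \left(-89 + H\right) = 178 - 2 H$)
$\left(1280535 + U\right) + d{\left(-1145 \right)} = \left(1280535 + 1382056\right) + \left(178 - -2290\right) = 2662591 + \left(178 + 2290\right) = 2662591 + 2468 = 2665059$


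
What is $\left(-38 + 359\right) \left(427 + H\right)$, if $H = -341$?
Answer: $27606$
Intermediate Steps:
$\left(-38 + 359\right) \left(427 + H\right) = \left(-38 + 359\right) \left(427 - 341\right) = 321 \cdot 86 = 27606$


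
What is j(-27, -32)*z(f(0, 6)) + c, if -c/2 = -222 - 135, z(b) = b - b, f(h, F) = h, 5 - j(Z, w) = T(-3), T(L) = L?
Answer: 714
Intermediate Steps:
j(Z, w) = 8 (j(Z, w) = 5 - 1*(-3) = 5 + 3 = 8)
z(b) = 0
c = 714 (c = -2*(-222 - 135) = -2*(-357) = 714)
j(-27, -32)*z(f(0, 6)) + c = 8*0 + 714 = 0 + 714 = 714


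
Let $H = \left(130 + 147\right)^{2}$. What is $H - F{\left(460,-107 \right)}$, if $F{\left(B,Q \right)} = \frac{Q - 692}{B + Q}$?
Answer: $\frac{27086136}{353} \approx 76731.0$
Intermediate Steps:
$F{\left(B,Q \right)} = \frac{-692 + Q}{B + Q}$
$H = 76729$ ($H = 277^{2} = 76729$)
$H - F{\left(460,-107 \right)} = 76729 - \frac{-692 - 107}{460 - 107} = 76729 - \frac{1}{353} \left(-799\right) = 76729 - - \frac{799}{353} = 76729 + \frac{799}{353} = \frac{27086136}{353}$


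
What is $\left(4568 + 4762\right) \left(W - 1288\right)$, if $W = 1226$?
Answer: $-578460$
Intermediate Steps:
$\left(4568 + 4762\right) \left(W - 1288\right) = \left(4568 + 4762\right) \left(1226 - 1288\right) = 9330 \left(1226 - 1288\right) = 9330 \left(-62\right) = -578460$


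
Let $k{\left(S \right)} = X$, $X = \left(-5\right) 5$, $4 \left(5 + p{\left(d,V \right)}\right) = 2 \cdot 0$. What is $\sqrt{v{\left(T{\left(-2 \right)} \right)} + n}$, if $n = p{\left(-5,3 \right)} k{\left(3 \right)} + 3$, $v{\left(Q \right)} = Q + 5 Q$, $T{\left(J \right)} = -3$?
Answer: $\sqrt{110} \approx 10.488$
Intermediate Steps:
$p{\left(d,V \right)} = -5$ ($p{\left(d,V \right)} = -5 + \frac{2 \cdot 0}{4} = -5 + \frac{1}{4} \cdot 0 = -5 + 0 = -5$)
$X = -25$
$v{\left(Q \right)} = 6 Q$
$k{\left(S \right)} = -25$
$n = 128$ ($n = \left(-5\right) \left(-25\right) + 3 = 125 + 3 = 128$)
$\sqrt{v{\left(T{\left(-2 \right)} \right)} + n} = \sqrt{6 \left(-3\right) + 128} = \sqrt{-18 + 128} = \sqrt{110}$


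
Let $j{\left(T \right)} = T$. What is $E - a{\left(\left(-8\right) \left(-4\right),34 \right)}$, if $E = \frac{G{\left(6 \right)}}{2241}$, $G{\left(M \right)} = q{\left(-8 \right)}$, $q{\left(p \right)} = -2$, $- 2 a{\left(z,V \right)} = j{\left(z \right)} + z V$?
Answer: $\frac{1254958}{2241} \approx 560.0$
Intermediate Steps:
$a{\left(z,V \right)} = - \frac{z}{2} - \frac{V z}{2}$ ($a{\left(z,V \right)} = - \frac{z + z V}{2} = - \frac{z + V z}{2} = - \frac{z}{2} - \frac{V z}{2}$)
$G{\left(M \right)} = -2$
$E = - \frac{2}{2241} \approx -0.00089246$
$E - a{\left(\left(-8\right) \left(-4\right),34 \right)} = - \frac{2}{2241} - \frac{\left(-8\right) \left(-4\right) \left(-1 - 34\right)}{2} = - \frac{2}{2241} - \frac{1}{2} \cdot 32 \left(-1 - 34\right) = - \frac{2}{2241} - \frac{1}{2} \cdot 32 \left(-35\right) = - \frac{2}{2241} - -560 = - \frac{2}{2241} + 560 = \frac{1254958}{2241}$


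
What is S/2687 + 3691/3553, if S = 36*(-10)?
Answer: 8638637/9546911 ≈ 0.90486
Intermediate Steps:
S = -360
S/2687 + 3691/3553 = -360/2687 + 3691/3553 = 8638637/9546911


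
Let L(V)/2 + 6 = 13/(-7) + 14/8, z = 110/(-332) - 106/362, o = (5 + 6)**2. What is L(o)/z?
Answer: 45069/2303 ≈ 19.570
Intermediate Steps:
o = 121 (o = 11**2 = 121)
z = -18753/30046 (z = 110*(-1/332) - 106*1/362 = -55/166 - 53/181 = -18753/30046 ≈ -0.62414)
L(V) = -171/14 (L(V) = -12 + 2*(13/(-7) + 14/8) = -12 + 2*(13*(-1/7) + 14*(1/8)) = -12 + 2*(-13/7 + 7/4) = -12 + 2*(-3/28) = -12 - 3/14 = -171/14)
L(o)/z = -171/(14*(-18753/30046)) = -171/14*(-30046/18753) = 45069/2303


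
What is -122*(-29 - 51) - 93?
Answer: 9667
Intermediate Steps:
-122*(-29 - 51) - 93 = -122*(-80) - 93 = 9760 - 93 = 9667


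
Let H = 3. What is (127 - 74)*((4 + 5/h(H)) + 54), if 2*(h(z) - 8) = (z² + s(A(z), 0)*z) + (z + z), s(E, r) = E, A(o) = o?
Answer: 12349/4 ≈ 3087.3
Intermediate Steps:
h(z) = 8 + z + z² (h(z) = 8 + ((z² + z*z) + (z + z))/2 = 8 + ((z² + z²) + 2*z)/2 = 8 + (2*z² + 2*z)/2 = 8 + (2*z + 2*z²)/2 = 8 + (z + z²) = 8 + z + z²)
(127 - 74)*((4 + 5/h(H)) + 54) = (127 - 74)*((4 + 5/(8 + 3 + 3²)) + 54) = 53*((4 + 5/(8 + 3 + 9)) + 54) = 53*((4 + 5/20) + 54) = 53*((4 + 5*(1/20)) + 54) = 53*((4 + ¼) + 54) = 53*(17/4 + 54) = 53*(233/4) = 12349/4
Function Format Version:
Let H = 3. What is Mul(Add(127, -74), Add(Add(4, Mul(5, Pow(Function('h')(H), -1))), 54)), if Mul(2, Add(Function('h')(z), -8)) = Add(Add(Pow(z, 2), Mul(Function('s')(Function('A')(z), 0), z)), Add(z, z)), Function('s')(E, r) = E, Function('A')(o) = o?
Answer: Rational(12349, 4) ≈ 3087.3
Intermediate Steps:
Function('h')(z) = Add(8, z, Pow(z, 2)) (Function('h')(z) = Add(8, Mul(Rational(1, 2), Add(Add(Pow(z, 2), Mul(z, z)), Add(z, z)))) = Add(8, Mul(Rational(1, 2), Add(Add(Pow(z, 2), Pow(z, 2)), Mul(2, z)))) = Add(8, Mul(Rational(1, 2), Add(Mul(2, Pow(z, 2)), Mul(2, z)))) = Add(8, Mul(Rational(1, 2), Add(Mul(2, z), Mul(2, Pow(z, 2))))) = Add(8, Add(z, Pow(z, 2))) = Add(8, z, Pow(z, 2)))
Mul(Add(127, -74), Add(Add(4, Mul(5, Pow(Function('h')(H), -1))), 54)) = Mul(Add(127, -74), Add(Add(4, Mul(5, Pow(Add(8, 3, Pow(3, 2)), -1))), 54)) = Mul(53, Add(Add(4, Mul(5, Pow(Add(8, 3, 9), -1))), 54)) = Mul(53, Add(Add(4, Mul(5, Pow(20, -1))), 54)) = Mul(53, Add(Add(4, Mul(5, Rational(1, 20))), 54)) = Mul(53, Add(Add(4, Rational(1, 4)), 54)) = Mul(53, Add(Rational(17, 4), 54)) = Mul(53, Rational(233, 4)) = Rational(12349, 4)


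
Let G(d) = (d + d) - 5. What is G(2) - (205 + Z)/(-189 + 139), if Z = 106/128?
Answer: 9973/3200 ≈ 3.1166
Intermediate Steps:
G(d) = -5 + 2*d (G(d) = 2*d - 5 = -5 + 2*d)
Z = 53/64 (Z = 106*(1/128) = 53/64 ≈ 0.82813)
G(2) - (205 + Z)/(-189 + 139) = (-5 + 2*2) - (205 + 53/64)/(-189 + 139) = (-5 + 4) - 13173/(64*(-50)) = -1 - 13173*(-1)/(64*50) = -1 - 1*(-13173/3200) = -1 + 13173/3200 = 9973/3200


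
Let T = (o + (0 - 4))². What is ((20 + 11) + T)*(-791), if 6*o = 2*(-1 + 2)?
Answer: -316400/9 ≈ -35156.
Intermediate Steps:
o = ⅓ (o = (2*(-1 + 2))/6 = (2*1)/6 = (⅙)*2 = ⅓ ≈ 0.33333)
T = 121/9 (T = (⅓ + (0 - 4))² = (⅓ - 4)² = (-11/3)² = 121/9 ≈ 13.444)
((20 + 11) + T)*(-791) = ((20 + 11) + 121/9)*(-791) = (31 + 121/9)*(-791) = (400/9)*(-791) = -316400/9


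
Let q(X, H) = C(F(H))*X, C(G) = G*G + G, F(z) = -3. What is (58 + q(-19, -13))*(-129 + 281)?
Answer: -8512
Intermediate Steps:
C(G) = G + G² (C(G) = G² + G = G + G²)
q(X, H) = 6*X (q(X, H) = (-3*(1 - 3))*X = (-3*(-2))*X = 6*X)
(58 + q(-19, -13))*(-129 + 281) = (58 + 6*(-19))*(-129 + 281) = (58 - 114)*152 = -56*152 = -8512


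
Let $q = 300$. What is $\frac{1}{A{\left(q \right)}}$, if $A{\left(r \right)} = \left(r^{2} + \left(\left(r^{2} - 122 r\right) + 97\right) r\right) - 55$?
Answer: $\frac{1}{16139045} \approx 6.1961 \cdot 10^{-8}$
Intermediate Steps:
$A{\left(r \right)} = -55 + r^{2} + r \left(97 + r^{2} - 122 r\right)$ ($A{\left(r \right)} = \left(r^{2} + \left(97 + r^{2} - 122 r\right) r\right) - 55 = \left(r^{2} + r \left(97 + r^{2} - 122 r\right)\right) - 55 = -55 + r^{2} + r \left(97 + r^{2} - 122 r\right)$)
$\frac{1}{A{\left(q \right)}} = \frac{1}{-55 + 300^{3} - 121 \cdot 300^{2} + 97 \cdot 300} = \frac{1}{-55 + 27000000 - 10890000 + 29100} = \frac{1}{16139045}$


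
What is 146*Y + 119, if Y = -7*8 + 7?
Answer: -7035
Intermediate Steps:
Y = -49 (Y = -56 + 7 = -49)
146*Y + 119 = 146*(-49) + 119 = -7154 + 119 = -7035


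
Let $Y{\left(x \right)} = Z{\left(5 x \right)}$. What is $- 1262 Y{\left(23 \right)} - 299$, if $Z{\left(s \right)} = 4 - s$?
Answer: $139783$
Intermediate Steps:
$Y{\left(x \right)} = 4 - 5 x$
$- 1262 Y{\left(23 \right)} - 299 = - 1262 \left(4 - 115\right) - 299 = \left(-1262\right) \left(-111\right) - 299 = 140082 - 299 = 139783$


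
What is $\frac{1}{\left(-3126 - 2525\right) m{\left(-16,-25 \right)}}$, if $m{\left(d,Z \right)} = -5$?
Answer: $\frac{1}{28255} \approx 3.5392 \cdot 10^{-5}$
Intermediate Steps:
$\frac{1}{\left(-3126 - 2525\right) m{\left(-16,-25 \right)}} = \frac{1}{\left(-3126 - 2525\right) \left(-5\right)} = \frac{1}{-5651} \left(- \frac{1}{5}\right) = \left(- \frac{1}{5651}\right) \left(- \frac{1}{5}\right) = \frac{1}{28255}$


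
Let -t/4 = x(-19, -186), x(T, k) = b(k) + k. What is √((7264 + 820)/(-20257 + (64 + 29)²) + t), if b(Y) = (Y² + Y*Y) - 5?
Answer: 3*I*√258266917262/2902 ≈ 525.36*I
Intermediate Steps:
b(Y) = -5 + 2*Y² (b(Y) = (Y² + Y²) - 5 = 2*Y² - 5 = -5 + 2*Y²)
x(T, k) = -5 + k + 2*k² (x(T, k) = (-5 + 2*k²) + k = -5 + k + 2*k²)
t = -276004 (t = -4*(-5 - 186 + 2*(-186)²) = -4*(-5 - 186 + 2*34596) = -4*(-5 - 186 + 69192) = -4*69001 = -276004)
√((7264 + 820)/(-20257 + (64 + 29)²) + t) = √((7264 + 820)/(-20257 + (64 + 29)²) - 276004) = √(8084/(-20257 + 93²) - 276004) = √(8084/(-20257 + 8649) - 276004) = √(8084/(-11608) - 276004) = √(8084*(-1/11608) - 276004) = √(-2021/2902 - 276004) = √(-800965629/2902) = 3*I*√258266917262/2902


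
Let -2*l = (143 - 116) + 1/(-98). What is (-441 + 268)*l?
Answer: 457585/196 ≈ 2334.6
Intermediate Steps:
l = -2645/196 (l = -((143 - 116) + 1/(-98))/2 = -(27 - 1/98)/2 = -1/2*2645/98 = -2645/196 ≈ -13.495)
(-441 + 268)*l = (-441 + 268)*(-2645/196) = -173*(-2645/196) = 457585/196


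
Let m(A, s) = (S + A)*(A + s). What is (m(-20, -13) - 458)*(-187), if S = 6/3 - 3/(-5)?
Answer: -108647/5 ≈ -21729.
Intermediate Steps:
S = 13/5 (S = 6*(⅓) - 3*(-⅕) = 2 + ⅗ = 13/5 ≈ 2.6000)
m(A, s) = (13/5 + A)*(A + s)
(m(-20, -13) - 458)*(-187) = (((-20)² + (13/5)*(-20) + (13/5)*(-13) - 20*(-13)) - 458)*(-187) = ((400 - 52 - 169/5 + 260) - 458)*(-187) = (2871/5 - 458)*(-187) = (581/5)*(-187) = -108647/5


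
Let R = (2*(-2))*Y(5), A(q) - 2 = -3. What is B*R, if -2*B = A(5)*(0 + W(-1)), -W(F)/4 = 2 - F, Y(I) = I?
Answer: 120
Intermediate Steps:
A(q) = -1 (A(q) = 2 - 3 = -1)
W(F) = -8 + 4*F (W(F) = -4*(2 - F) = -8 + 4*F)
R = -20 (R = (2*(-2))*5 = -4*5 = -20)
B = -6 (B = -(-1)*(0 + (-8 + 4*(-1)))/2 = -(-1)*(0 + (-8 - 4))/2 = -(-1)*(0 - 12)/2 = -(-1)*(-12)/2 = -½*12 = -6)
B*R = -6*(-20) = 120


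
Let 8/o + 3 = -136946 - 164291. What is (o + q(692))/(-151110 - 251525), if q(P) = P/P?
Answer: -37654/15161220925 ≈ -2.4836e-6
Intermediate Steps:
q(P) = 1
o = -1/37655 (o = 8/(-3 + (-136946 - 164291)) = 8/(-3 - 301237) = 8/(-301240) = 8*(-1/301240) = -1/37655 ≈ -2.6557e-5)
(o + q(692))/(-151110 - 251525) = (-1/37655 + 1)/(-151110 - 251525) = (37654/37655)/(-402635) = (37654/37655)*(-1/402635) = -37654/15161220925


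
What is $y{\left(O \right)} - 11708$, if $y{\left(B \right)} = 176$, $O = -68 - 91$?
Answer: $-11532$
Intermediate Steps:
$O = -159$
$y{\left(O \right)} - 11708 = 176 - 11708 = -11532$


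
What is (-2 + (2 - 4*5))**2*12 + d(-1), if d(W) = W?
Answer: 4799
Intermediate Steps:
(-2 + (2 - 4*5))**2*12 + d(-1) = (-2 + (2 - 4*5))**2*12 - 1 = (-2 + (2 - 20))**2*12 - 1 = (-2 - 18)**2*12 - 1 = (-20)**2*12 - 1 = 400*12 - 1 = 4800 - 1 = 4799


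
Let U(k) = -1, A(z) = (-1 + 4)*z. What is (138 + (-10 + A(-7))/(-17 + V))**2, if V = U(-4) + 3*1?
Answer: 4414201/225 ≈ 19619.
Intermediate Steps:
A(z) = 3*z
V = 2 (V = -1 + 3*1 = -1 + 3 = 2)
(138 + (-10 + A(-7))/(-17 + V))**2 = (138 + (-10 + 3*(-7))/(-17 + 2))**2 = (138 + (-10 - 21)/(-15))**2 = (138 - 31*(-1/15))**2 = (138 + 31/15)**2 = (2101/15)**2 = 4414201/225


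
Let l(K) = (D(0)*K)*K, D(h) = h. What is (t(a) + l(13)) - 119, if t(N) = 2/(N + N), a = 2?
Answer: -237/2 ≈ -118.50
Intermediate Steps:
t(N) = 1/N (t(N) = 2/(2*N) = (1/(2*N))*2 = 1/N)
l(K) = 0 (l(K) = (0*K)*K = 0*K = 0)
(t(a) + l(13)) - 119 = (1/2 + 0) - 119 = (½ + 0) - 119 = ½ - 119 = -237/2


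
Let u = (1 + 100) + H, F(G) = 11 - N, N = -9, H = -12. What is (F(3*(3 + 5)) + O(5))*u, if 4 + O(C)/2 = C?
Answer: 1958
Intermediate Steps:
O(C) = -8 + 2*C
F(G) = 20 (F(G) = 11 - 1*(-9) = 11 + 9 = 20)
u = 89 (u = (1 + 100) - 12 = 101 - 12 = 89)
(F(3*(3 + 5)) + O(5))*u = (20 + (-8 + 2*5))*89 = (20 + (-8 + 10))*89 = (20 + 2)*89 = 22*89 = 1958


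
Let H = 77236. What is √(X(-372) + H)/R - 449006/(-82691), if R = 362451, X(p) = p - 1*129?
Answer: 449006/82691 + √76735/362451 ≈ 5.4307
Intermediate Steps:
X(p) = -129 + p (X(p) = p - 129 = -129 + p)
√(X(-372) + H)/R - 449006/(-82691) = √((-129 - 372) + 77236)/362451 - 449006/(-82691) = √(-501 + 77236)*(1/362451) - 449006*(-1/82691) = √76735*(1/362451) + 449006/82691 = √76735/362451 + 449006/82691 = 449006/82691 + √76735/362451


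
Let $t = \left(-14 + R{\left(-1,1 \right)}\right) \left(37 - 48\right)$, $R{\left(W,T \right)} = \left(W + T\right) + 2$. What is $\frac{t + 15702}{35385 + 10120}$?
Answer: $\frac{15834}{45505} \approx 0.34796$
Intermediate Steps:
$R{\left(W,T \right)} = 2 + T + W$ ($R{\left(W,T \right)} = \left(T + W\right) + 2 = 2 + T + W$)
$t = 132$ ($t = \left(-14 + \left(2 + 1 - 1\right)\right) \left(37 - 48\right) = \left(-14 + 2\right) \left(37 - 48\right) = \left(-12\right) \left(-11\right) = 132$)
$\frac{t + 15702}{35385 + 10120} = \frac{132 + 15702}{35385 + 10120} = \frac{15834}{45505}$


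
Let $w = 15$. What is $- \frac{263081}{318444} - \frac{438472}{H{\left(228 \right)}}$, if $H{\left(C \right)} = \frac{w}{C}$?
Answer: $- \frac{1515969772939}{227460} \approx -6.6648 \cdot 10^{6}$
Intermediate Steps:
$H{\left(C \right)} = \frac{15}{C}$
$- \frac{263081}{318444} - \frac{438472}{H{\left(228 \right)}} = - \frac{263081}{318444} - \frac{438472}{15 \cdot \frac{1}{228}} = \left(-263081\right) \frac{1}{318444} - \frac{438472}{15 \cdot \frac{1}{228}} = - \frac{37583}{45492} - \frac{438472}{\frac{5}{76}} = - \frac{37583}{45492} - \frac{33323872}{5} = - \frac{1515969772939}{227460}$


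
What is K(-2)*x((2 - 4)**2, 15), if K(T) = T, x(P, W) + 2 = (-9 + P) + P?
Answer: 6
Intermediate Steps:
x(P, W) = -11 + 2*P (x(P, W) = -2 + ((-9 + P) + P) = -2 + (-9 + 2*P) = -11 + 2*P)
K(-2)*x((2 - 4)**2, 15) = -2*(-11 + 2*(2 - 4)**2) = -2*(-11 + 2*(-2)**2) = -2*(-11 + 2*4) = -2*(-11 + 8) = -2*(-3) = 6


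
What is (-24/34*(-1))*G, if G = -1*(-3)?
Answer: 36/17 ≈ 2.1176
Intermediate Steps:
G = 3
(-24/34*(-1))*G = (-24/34*(-1))*3 = (-24*1/34*(-1))*3 = -12/17*(-1)*3 = (12/17)*3 = 36/17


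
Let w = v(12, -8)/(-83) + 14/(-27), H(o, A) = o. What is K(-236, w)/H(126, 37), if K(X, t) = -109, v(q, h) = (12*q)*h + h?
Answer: -109/126 ≈ -0.86508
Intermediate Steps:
v(q, h) = h + 12*h*q (v(q, h) = 12*h*q + h = h + 12*h*q)
w = 30158/2241 (w = -8*(1 + 12*12)/(-83) + 14/(-27) = -8*(1 + 144)*(-1/83) + 14*(-1/27) = -8*145*(-1/83) - 14/27 = -1160*(-1/83) - 14/27 = 1160/83 - 14/27 = 30158/2241 ≈ 13.457)
K(-236, w)/H(126, 37) = -109/126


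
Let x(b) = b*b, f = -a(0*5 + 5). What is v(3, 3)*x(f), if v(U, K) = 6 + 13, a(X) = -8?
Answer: 1216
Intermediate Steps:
v(U, K) = 19
f = 8 (f = -1*(-8) = 8)
x(b) = b²
v(3, 3)*x(f) = 19*8² = 19*64 = 1216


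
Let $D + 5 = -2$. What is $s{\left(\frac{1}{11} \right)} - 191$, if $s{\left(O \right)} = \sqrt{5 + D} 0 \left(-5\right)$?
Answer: $-191$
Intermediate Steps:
$D = -7$ ($D = -5 - 2 = -7$)
$s{\left(O \right)} = 0$ ($s{\left(O \right)} = \sqrt{5 - 7} \cdot 0 \left(-5\right) = \sqrt{-2} \cdot 0 \left(-5\right) = i \sqrt{2} \cdot 0 \left(-5\right) = 0 \left(-5\right) = 0$)
$s{\left(\frac{1}{11} \right)} - 191 = 0 - 191 = -191$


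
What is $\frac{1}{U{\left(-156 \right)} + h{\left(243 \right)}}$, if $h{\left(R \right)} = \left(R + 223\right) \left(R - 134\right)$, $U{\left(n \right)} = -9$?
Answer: $\frac{1}{50785} \approx 1.9691 \cdot 10^{-5}$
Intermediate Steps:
$h{\left(R \right)} = \left(-134 + R\right) \left(223 + R\right)$ ($h{\left(R \right)} = \left(223 + R\right) \left(-134 + R\right) = \left(-134 + R\right) \left(223 + R\right)$)
$\frac{1}{U{\left(-156 \right)} + h{\left(243 \right)}} = \frac{1}{-9 + \left(-29882 + 243^{2} + 89 \cdot 243\right)} = \frac{1}{-9 + \left(-29882 + 59049 + 21627\right)} = \frac{1}{-9 + 50794} = \frac{1}{50785}$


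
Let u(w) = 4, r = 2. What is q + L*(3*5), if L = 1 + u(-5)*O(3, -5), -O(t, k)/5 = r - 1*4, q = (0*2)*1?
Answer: 615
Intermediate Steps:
q = 0 (q = 0*1 = 0)
O(t, k) = 10 (O(t, k) = -5*(2 - 1*4) = -5*(2 - 4) = -5*(-2) = 10)
L = 41 (L = 1 + 4*10 = 1 + 40 = 41)
q + L*(3*5) = 0 + 41*(3*5) = 0 + 41*15 = 0 + 615 = 615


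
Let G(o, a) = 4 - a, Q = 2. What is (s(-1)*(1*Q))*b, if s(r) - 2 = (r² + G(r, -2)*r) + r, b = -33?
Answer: 264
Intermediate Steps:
s(r) = 2 + r² + 7*r (s(r) = 2 + ((r² + (4 - 1*(-2))*r) + r) = 2 + ((r² + (4 + 2)*r) + r) = 2 + ((r² + 6*r) + r) = 2 + (r² + 7*r) = 2 + r² + 7*r)
(s(-1)*(1*Q))*b = ((2 + (-1)² + 7*(-1))*(1*2))*(-33) = ((2 + 1 - 7)*2)*(-33) = -4*2*(-33) = -8*(-33) = 264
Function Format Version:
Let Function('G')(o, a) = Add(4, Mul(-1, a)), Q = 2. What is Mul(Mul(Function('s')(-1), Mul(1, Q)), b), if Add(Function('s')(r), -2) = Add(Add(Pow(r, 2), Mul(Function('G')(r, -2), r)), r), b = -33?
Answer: 264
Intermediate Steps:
Function('s')(r) = Add(2, Pow(r, 2), Mul(7, r)) (Function('s')(r) = Add(2, Add(Add(Pow(r, 2), Mul(Add(4, Mul(-1, -2)), r)), r)) = Add(2, Add(Add(Pow(r, 2), Mul(Add(4, 2), r)), r)) = Add(2, Add(Add(Pow(r, 2), Mul(6, r)), r)) = Add(2, Add(Pow(r, 2), Mul(7, r))) = Add(2, Pow(r, 2), Mul(7, r)))
Mul(Mul(Function('s')(-1), Mul(1, Q)), b) = Mul(Mul(Add(2, Pow(-1, 2), Mul(7, -1)), Mul(1, 2)), -33) = Mul(Mul(Add(2, 1, -7), 2), -33) = Mul(Mul(-4, 2), -33) = Mul(-8, -33) = 264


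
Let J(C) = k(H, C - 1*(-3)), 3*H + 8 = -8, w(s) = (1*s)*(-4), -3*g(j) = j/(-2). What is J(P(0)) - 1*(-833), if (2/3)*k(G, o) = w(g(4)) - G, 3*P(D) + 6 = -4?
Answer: 837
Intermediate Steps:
g(j) = j/6 (g(j) = -j/(3*(-2)) = -j*(-1)/(3*2) = -(-1)*j/6 = j/6)
w(s) = -4*s (w(s) = s*(-4) = -4*s)
H = -16/3 (H = -8/3 + (⅓)*(-8) = -8/3 - 8/3 = -16/3 ≈ -5.3333)
P(D) = -10/3 (P(D) = -2 + (⅓)*(-4) = -2 - 4/3 = -10/3)
k(G, o) = -4 - 3*G/2 (k(G, o) = 3*(-2*4/3 - G)/2 = 3*(-4*⅔ - G)/2 = 3*(-8/3 - G)/2 = -4 - 3*G/2)
J(C) = 4 (J(C) = -4 - 3/2*(-16/3) = -4 + 8 = 4)
J(P(0)) - 1*(-833) = 4 - 1*(-833) = 4 + 833 = 837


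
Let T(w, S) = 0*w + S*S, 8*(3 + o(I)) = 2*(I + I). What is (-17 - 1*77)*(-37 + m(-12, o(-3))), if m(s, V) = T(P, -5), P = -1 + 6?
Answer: 1128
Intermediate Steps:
P = 5
o(I) = -3 + I/2 (o(I) = -3 + (2*(I + I))/8 = -3 + (2*(2*I))/8 = -3 + (4*I)/8 = -3 + I/2)
T(w, S) = S**2 (T(w, S) = 0 + S**2 = S**2)
m(s, V) = 25 (m(s, V) = (-5)**2 = 25)
(-17 - 1*77)*(-37 + m(-12, o(-3))) = (-17 - 1*77)*(-37 + 25) = (-17 - 77)*(-12) = -94*(-12) = 1128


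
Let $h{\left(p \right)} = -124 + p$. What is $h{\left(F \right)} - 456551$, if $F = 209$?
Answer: $-456466$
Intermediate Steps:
$h{\left(F \right)} - 456551 = \left(-124 + 209\right) - 456551 = 85 - 456551 = -456466$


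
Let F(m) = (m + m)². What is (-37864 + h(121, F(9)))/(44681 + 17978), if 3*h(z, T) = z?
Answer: -113471/187977 ≈ -0.60364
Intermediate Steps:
F(m) = 4*m² (F(m) = (2*m)² = 4*m²)
h(z, T) = z/3
(-37864 + h(121, F(9)))/(44681 + 17978) = (-37864 + (⅓)*121)/(44681 + 17978) = (-37864 + 121/3)/62659 = -113471/3*1/62659 = -113471/187977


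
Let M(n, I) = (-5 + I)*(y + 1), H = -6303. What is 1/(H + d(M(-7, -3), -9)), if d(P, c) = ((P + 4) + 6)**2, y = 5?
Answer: -1/4859 ≈ -0.00020580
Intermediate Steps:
M(n, I) = -30 + 6*I (M(n, I) = (-5 + I)*(5 + 1) = (-5 + I)*6 = -30 + 6*I)
d(P, c) = (10 + P)**2 (d(P, c) = ((4 + P) + 6)**2 = (10 + P)**2)
1/(H + d(M(-7, -3), -9)) = 1/(-6303 + (10 + (-30 + 6*(-3)))**2) = 1/(-6303 + (10 + (-30 - 18))**2) = 1/(-6303 + (10 - 48)**2) = 1/(-6303 + (-38)**2) = 1/(-6303 + 1444) = 1/(-4859) = -1/4859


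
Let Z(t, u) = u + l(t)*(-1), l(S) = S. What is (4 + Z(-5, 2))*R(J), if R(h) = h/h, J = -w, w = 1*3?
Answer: 11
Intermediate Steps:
w = 3
J = -3 (J = -1*3 = -3)
R(h) = 1
Z(t, u) = u - t (Z(t, u) = u + t*(-1) = u - t)
(4 + Z(-5, 2))*R(J) = (4 + (2 - 1*(-5)))*1 = (4 + (2 + 5))*1 = (4 + 7)*1 = 11*1 = 11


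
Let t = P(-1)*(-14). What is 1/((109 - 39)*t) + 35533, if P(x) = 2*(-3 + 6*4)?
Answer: 1462538279/41160 ≈ 35533.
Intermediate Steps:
P(x) = 42 (P(x) = 2*(-3 + 24) = 2*21 = 42)
t = -588 (t = 42*(-14) = -588)
1/((109 - 39)*t) + 35533 = 1/((109 - 39)*(-588)) + 35533 = 1/(70*(-588)) + 35533 = 1/(-41160) + 35533 = -1/41160 + 35533 = 1462538279/41160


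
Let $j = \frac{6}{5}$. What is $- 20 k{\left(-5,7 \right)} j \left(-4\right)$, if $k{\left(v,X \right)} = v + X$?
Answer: $192$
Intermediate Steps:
$k{\left(v,X \right)} = X + v$
$j = \frac{6}{5}$ ($j = 6 \cdot \frac{1}{5} = \frac{6}{5} \approx 1.2$)
$- 20 k{\left(-5,7 \right)} j \left(-4\right) = - 20 \left(7 - 5\right) \frac{6}{5} \left(-4\right) = \left(-20\right) 2 \left(- \frac{24}{5}\right) = \left(-40\right) \left(- \frac{24}{5}\right) = 192$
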